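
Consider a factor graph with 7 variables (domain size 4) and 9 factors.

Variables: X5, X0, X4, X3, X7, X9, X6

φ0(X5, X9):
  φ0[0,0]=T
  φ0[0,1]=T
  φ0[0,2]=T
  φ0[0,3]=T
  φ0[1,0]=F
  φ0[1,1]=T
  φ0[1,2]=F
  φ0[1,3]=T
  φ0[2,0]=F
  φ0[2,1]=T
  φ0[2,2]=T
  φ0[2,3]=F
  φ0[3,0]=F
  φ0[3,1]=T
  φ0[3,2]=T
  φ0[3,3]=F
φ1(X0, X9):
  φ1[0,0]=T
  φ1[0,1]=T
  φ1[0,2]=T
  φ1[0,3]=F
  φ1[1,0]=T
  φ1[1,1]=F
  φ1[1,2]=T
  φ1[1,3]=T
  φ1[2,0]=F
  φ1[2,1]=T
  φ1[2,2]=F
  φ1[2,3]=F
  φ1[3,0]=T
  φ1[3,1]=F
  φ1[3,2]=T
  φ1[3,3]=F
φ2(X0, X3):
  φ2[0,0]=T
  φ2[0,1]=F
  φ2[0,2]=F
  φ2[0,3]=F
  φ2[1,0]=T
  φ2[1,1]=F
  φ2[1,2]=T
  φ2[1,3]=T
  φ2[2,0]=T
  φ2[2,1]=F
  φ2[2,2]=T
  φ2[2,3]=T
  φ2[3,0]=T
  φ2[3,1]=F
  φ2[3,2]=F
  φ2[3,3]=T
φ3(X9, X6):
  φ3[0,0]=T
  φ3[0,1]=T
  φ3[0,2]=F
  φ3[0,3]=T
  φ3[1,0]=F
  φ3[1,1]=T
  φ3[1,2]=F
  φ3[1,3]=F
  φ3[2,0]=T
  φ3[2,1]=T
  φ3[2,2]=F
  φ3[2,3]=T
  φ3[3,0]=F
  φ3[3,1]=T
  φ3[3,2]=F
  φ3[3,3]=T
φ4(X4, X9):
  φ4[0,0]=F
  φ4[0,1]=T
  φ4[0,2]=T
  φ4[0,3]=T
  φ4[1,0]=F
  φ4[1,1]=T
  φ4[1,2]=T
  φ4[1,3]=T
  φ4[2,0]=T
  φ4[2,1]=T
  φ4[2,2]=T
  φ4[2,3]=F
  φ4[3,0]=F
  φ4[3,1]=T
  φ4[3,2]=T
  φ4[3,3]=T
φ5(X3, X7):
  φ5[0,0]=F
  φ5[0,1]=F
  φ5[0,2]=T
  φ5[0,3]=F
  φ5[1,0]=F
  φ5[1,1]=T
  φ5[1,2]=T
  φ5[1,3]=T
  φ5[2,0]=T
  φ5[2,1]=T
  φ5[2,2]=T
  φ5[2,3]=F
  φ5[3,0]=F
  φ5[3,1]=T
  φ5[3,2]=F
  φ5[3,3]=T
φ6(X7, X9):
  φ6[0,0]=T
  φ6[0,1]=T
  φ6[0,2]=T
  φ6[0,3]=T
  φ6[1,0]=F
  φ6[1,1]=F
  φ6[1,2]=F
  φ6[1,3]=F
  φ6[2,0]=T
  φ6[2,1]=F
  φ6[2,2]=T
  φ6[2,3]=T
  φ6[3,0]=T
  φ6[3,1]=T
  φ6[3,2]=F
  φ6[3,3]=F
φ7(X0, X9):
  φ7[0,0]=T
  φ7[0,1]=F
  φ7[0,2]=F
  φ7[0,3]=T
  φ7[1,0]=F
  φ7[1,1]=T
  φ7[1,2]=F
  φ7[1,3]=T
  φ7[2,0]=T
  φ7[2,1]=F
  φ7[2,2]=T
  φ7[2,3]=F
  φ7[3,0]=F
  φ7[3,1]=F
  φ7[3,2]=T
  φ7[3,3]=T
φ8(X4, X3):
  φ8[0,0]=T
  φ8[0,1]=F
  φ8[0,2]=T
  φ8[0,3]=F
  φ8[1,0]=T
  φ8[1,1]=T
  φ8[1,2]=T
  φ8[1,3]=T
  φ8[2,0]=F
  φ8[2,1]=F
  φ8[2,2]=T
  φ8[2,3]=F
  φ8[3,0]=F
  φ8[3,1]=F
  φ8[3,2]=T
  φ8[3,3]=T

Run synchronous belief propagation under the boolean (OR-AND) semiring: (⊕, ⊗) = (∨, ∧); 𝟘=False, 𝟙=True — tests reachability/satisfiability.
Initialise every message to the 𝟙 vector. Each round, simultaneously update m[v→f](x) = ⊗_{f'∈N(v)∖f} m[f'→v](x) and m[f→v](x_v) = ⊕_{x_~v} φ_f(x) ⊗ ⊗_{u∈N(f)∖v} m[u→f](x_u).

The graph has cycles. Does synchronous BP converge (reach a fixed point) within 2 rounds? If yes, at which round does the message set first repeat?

init: all messages = 𝟙 over 4 values
r1 m[φ0→X5] = [T, T, T, T]
r1 m[φ0→X9] = [T, T, T, T]
r1 m[φ1→X0] = [T, T, T, T]
r1 m[φ1→X9] = [T, T, T, T]
r1 m[φ2→X0] = [T, T, T, T]
r1 m[φ2→X3] = [T, F, T, T]
r1 m[φ3→X9] = [T, T, T, T]
r1 m[φ3→X6] = [T, T, F, T]
r1 m[φ4→X4] = [T, T, T, T]
r1 m[φ4→X9] = [T, T, T, T]
r1 m[φ5→X3] = [T, T, T, T]
r1 m[φ5→X7] = [T, T, T, T]
r1 m[φ6→X7] = [T, F, T, T]
r1 m[φ6→X9] = [T, T, T, T]
r1 m[φ7→X0] = [T, T, T, T]
r1 m[φ7→X9] = [T, T, T, T]
r1 m[φ8→X4] = [T, T, T, T]
r1 m[φ8→X3] = [T, T, T, T]
r1 m[X5→φ0] = [T, T, T, T]
r1 m[X0→φ1] = [T, T, T, T]
r1 m[X0→φ2] = [T, T, T, T]
r1 m[X0→φ7] = [T, T, T, T]
r1 m[X4→φ4] = [T, T, T, T]
r1 m[X4→φ8] = [T, T, T, T]
r1 m[X3→φ2] = [T, T, T, T]
r1 m[X3→φ5] = [T, T, T, T]
r1 m[X3→φ8] = [T, T, T, T]
r1 m[X7→φ5] = [T, T, T, T]
r1 m[X7→φ6] = [T, T, T, T]
r1 m[X9→φ0] = [T, T, T, T]
r1 m[X9→φ1] = [T, T, T, T]
r1 m[X9→φ3] = [T, T, T, T]
r1 m[X9→φ4] = [T, T, T, T]
r1 m[X9→φ6] = [T, T, T, T]
r1 m[X9→φ7] = [T, T, T, T]
r1 m[X6→φ3] = [T, T, T, T]
r2 m[φ0→X5] = [T, T, T, T]
r2 m[φ0→X9] = [T, T, T, T]
r2 m[φ1→X0] = [T, T, T, T]
r2 m[φ1→X9] = [T, T, T, T]
r2 m[φ2→X0] = [T, T, T, T]
r2 m[φ2→X3] = [T, F, T, T]
r2 m[φ3→X9] = [T, T, T, T]
r2 m[φ3→X6] = [T, T, F, T]
r2 m[φ4→X4] = [T, T, T, T]
r2 m[φ4→X9] = [T, T, T, T]
r2 m[φ5→X3] = [T, T, T, T]
r2 m[φ5→X7] = [T, T, T, T]
r2 m[φ6→X7] = [T, F, T, T]
r2 m[φ6→X9] = [T, T, T, T]
r2 m[φ7→X0] = [T, T, T, T]
r2 m[φ7→X9] = [T, T, T, T]
r2 m[φ8→X4] = [T, T, T, T]
r2 m[φ8→X3] = [T, T, T, T]
r2 m[X5→φ0] = [T, T, T, T]
r2 m[X0→φ1] = [T, T, T, T]
r2 m[X0→φ2] = [T, T, T, T]
r2 m[X0→φ7] = [T, T, T, T]
r2 m[X4→φ4] = [T, T, T, T]
r2 m[X4→φ8] = [T, T, T, T]
r2 m[X3→φ2] = [T, T, T, T]
r2 m[X3→φ5] = [T, F, T, T]
r2 m[X3→φ8] = [T, F, T, T]
r2 m[X7→φ5] = [T, F, T, T]
r2 m[X7→φ6] = [T, T, T, T]
r2 m[X9→φ0] = [T, T, T, T]
r2 m[X9→φ1] = [T, T, T, T]
r2 m[X9→φ3] = [T, T, T, T]
r2 m[X9→φ4] = [T, T, T, T]
r2 m[X9→φ6] = [T, T, T, T]
r2 m[X9→φ7] = [T, T, T, T]
r2 m[X6→φ3] = [T, T, T, T]
no fixed point within 2 rounds

NOT CONVERGED within 2 rounds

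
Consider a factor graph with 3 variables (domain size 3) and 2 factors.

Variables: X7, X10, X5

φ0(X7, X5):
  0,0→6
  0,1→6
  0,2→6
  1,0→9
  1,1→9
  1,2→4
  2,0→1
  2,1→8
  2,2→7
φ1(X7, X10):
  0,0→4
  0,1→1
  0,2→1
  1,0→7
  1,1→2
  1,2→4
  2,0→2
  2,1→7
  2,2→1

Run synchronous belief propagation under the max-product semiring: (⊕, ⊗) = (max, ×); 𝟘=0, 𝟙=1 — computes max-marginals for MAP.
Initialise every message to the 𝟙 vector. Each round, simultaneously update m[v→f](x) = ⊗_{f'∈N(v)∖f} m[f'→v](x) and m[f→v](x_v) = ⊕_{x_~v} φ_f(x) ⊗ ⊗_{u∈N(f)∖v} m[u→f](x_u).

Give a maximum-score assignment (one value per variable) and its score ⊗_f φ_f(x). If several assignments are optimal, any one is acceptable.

assignment: (X7=1, X10=0, X5=0); score = 63

init: all messages = 𝟙 over 3 values
r1 m[φ0→X7] = [6, 9, 8]
r1 m[φ0→X5] = [9, 9, 7]
r1 m[φ1→X7] = [4, 7, 7]
r1 m[φ1→X10] = [7, 7, 4]
r1 m[X7→φ0] = [1, 1, 1]
r1 m[X7→φ1] = [1, 1, 1]
r1 m[X10→φ1] = [1, 1, 1]
r1 m[X5→φ0] = [1, 1, 1]
r2 m[φ0→X7] = [6, 9, 8]
r2 m[φ0→X5] = [9, 9, 7]
r2 m[φ1→X7] = [4, 7, 7]
r2 m[φ1→X10] = [7, 7, 4]
r2 m[X7→φ0] = [4, 7, 7]
r2 m[X7→φ1] = [6, 9, 8]
r2 m[X10→φ1] = [1, 1, 1]
r2 m[X5→φ0] = [1, 1, 1]
r3 m[φ0→X7] = [6, 9, 8]
r3 m[φ0→X5] = [63, 63, 49]
r3 m[φ1→X7] = [4, 7, 7]
r3 m[φ1→X10] = [63, 56, 36]
r3 m[X7→φ0] = [4, 7, 7]
r3 m[X7→φ1] = [6, 9, 8]
r3 m[X10→φ1] = [1, 1, 1]
r3 m[X5→φ0] = [1, 1, 1]
r4 m[φ0→X7] = [6, 9, 8]
r4 m[φ0→X5] = [63, 63, 49]
r4 m[φ1→X7] = [4, 7, 7]
r4 m[φ1→X10] = [63, 56, 36]
r4 m[X7→φ0] = [4, 7, 7]
r4 m[X7→φ1] = [6, 9, 8]
r4 m[X10→φ1] = [1, 1, 1]
r4 m[X5→φ0] = [1, 1, 1]
fixed point reached at round 4
traceback from X7: (X7=1, X10=0, X5=0), score=63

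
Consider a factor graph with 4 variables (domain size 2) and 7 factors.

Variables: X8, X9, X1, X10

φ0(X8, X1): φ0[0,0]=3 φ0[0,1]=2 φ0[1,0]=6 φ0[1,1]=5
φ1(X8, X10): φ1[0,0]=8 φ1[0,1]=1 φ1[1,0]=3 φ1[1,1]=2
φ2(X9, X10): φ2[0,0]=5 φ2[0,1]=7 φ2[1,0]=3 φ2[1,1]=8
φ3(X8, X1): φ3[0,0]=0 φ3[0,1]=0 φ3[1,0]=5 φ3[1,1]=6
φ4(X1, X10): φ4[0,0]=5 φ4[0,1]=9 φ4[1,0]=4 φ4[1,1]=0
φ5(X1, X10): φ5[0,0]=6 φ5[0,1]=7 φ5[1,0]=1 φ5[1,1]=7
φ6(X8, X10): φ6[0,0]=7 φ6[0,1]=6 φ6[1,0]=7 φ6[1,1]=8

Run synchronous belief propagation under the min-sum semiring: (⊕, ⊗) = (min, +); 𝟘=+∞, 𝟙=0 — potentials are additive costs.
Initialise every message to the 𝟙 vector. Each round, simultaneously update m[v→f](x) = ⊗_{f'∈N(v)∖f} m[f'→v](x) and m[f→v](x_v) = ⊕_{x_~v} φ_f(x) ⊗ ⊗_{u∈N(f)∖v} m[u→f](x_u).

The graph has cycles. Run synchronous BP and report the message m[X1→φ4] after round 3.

message @ round 3 = [9, 3]

init: all messages = 𝟙 over 2 values
r1 m[φ0→X8] = [2, 5]
r1 m[φ0→X1] = [3, 2]
r1 m[φ1→X8] = [1, 2]
r1 m[φ1→X10] = [3, 1]
r1 m[φ2→X9] = [5, 3]
r1 m[φ2→X10] = [3, 7]
r1 m[φ3→X8] = [0, 5]
r1 m[φ3→X1] = [0, 0]
r1 m[φ4→X1] = [5, 0]
r1 m[φ4→X10] = [4, 0]
r1 m[φ5→X1] = [6, 1]
r1 m[φ5→X10] = [1, 7]
r1 m[φ6→X8] = [6, 7]
r1 m[φ6→X10] = [7, 6]
r1 m[X8→φ0] = [0, 0]
r1 m[X8→φ1] = [0, 0]
r1 m[X8→φ3] = [0, 0]
r1 m[X8→φ6] = [0, 0]
r1 m[X9→φ2] = [0, 0]
r1 m[X1→φ0] = [0, 0]
r1 m[X1→φ3] = [0, 0]
r1 m[X1→φ4] = [0, 0]
r1 m[X1→φ5] = [0, 0]
r1 m[X10→φ1] = [0, 0]
r1 m[X10→φ2] = [0, 0]
r1 m[X10→φ4] = [0, 0]
r1 m[X10→φ5] = [0, 0]
r1 m[X10→φ6] = [0, 0]
r2 m[φ0→X8] = [2, 5]
r2 m[φ0→X1] = [3, 2]
r2 m[φ1→X8] = [1, 2]
r2 m[φ1→X10] = [3, 1]
r2 m[φ2→X9] = [5, 3]
r2 m[φ2→X10] = [3, 7]
r2 m[φ3→X8] = [0, 5]
r2 m[φ3→X1] = [0, 0]
r2 m[φ4→X1] = [5, 0]
r2 m[φ4→X10] = [4, 0]
r2 m[φ5→X1] = [6, 1]
r2 m[φ5→X10] = [1, 7]
r2 m[φ6→X8] = [6, 7]
r2 m[φ6→X10] = [7, 6]
r2 m[X8→φ0] = [7, 14]
r2 m[X8→φ1] = [8, 17]
r2 m[X8→φ3] = [9, 14]
r2 m[X8→φ6] = [3, 12]
r2 m[X9→φ2] = [0, 0]
r2 m[X1→φ0] = [11, 1]
r2 m[X1→φ3] = [14, 3]
r2 m[X1→φ4] = [9, 3]
r2 m[X1→φ5] = [8, 2]
r2 m[X10→φ1] = [15, 20]
r2 m[X10→φ2] = [15, 14]
r2 m[X10→φ4] = [14, 21]
r2 m[X10→φ5] = [17, 14]
r2 m[X10→φ6] = [11, 15]
r3 m[φ0→X8] = [3, 6]
r3 m[φ0→X1] = [10, 9]
r3 m[φ1→X8] = [21, 18]
r3 m[φ1→X10] = [16, 9]
r3 m[φ2→X9] = [20, 18]
r3 m[φ2→X10] = [3, 7]
r3 m[φ3→X8] = [3, 9]
r3 m[φ3→X1] = [9, 9]
r3 m[φ4→X1] = [19, 18]
r3 m[φ4→X10] = [7, 3]
r3 m[φ5→X1] = [21, 18]
r3 m[φ5→X10] = [3, 9]
r3 m[φ6→X8] = [18, 18]
r3 m[φ6→X10] = [10, 9]
r3 m[X8→φ0] = [7, 14]
r3 m[X8→φ1] = [8, 17]
r3 m[X8→φ3] = [9, 14]
r3 m[X8→φ6] = [3, 12]
r3 m[X9→φ2] = [0, 0]
r3 m[X1→φ0] = [11, 1]
r3 m[X1→φ3] = [14, 3]
r3 m[X1→φ4] = [9, 3]
r3 m[X1→φ5] = [8, 2]
r3 m[X10→φ1] = [15, 20]
r3 m[X10→φ2] = [15, 14]
r3 m[X10→φ4] = [14, 21]
r3 m[X10→φ5] = [17, 14]
r3 m[X10→φ6] = [11, 15]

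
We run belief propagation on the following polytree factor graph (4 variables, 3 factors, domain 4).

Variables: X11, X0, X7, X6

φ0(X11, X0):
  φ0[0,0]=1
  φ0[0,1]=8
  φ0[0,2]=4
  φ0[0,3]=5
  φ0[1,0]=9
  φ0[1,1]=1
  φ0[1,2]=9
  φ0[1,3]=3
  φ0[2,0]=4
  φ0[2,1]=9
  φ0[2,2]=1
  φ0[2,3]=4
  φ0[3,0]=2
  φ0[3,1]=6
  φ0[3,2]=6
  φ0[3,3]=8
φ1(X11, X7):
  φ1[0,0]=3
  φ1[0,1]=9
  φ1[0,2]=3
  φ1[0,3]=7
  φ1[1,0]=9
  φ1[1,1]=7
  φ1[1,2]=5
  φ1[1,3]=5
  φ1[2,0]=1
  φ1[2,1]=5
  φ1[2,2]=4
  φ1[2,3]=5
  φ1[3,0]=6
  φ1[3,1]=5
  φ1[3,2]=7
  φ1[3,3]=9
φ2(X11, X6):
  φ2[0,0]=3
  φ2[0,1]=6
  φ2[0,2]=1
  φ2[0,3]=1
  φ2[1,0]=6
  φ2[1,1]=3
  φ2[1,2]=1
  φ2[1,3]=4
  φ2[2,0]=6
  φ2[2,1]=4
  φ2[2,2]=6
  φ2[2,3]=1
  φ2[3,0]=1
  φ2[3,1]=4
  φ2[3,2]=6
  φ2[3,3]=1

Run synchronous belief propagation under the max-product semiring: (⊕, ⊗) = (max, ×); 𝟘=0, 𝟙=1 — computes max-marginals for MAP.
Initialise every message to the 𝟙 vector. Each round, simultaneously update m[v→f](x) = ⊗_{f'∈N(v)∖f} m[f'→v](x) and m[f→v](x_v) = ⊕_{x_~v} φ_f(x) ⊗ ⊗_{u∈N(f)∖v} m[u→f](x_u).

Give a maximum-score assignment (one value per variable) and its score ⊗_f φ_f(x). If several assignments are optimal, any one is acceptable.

assignment: (X11=1, X0=0, X7=0, X6=0); score = 486

init: all messages = 𝟙 over 4 values
r1 m[φ0→X11] = [8, 9, 9, 8]
r1 m[φ0→X0] = [9, 9, 9, 8]
r1 m[φ1→X11] = [9, 9, 5, 9]
r1 m[φ1→X7] = [9, 9, 7, 9]
r1 m[φ2→X11] = [6, 6, 6, 6]
r1 m[φ2→X6] = [6, 6, 6, 4]
r1 m[X11→φ0] = [1, 1, 1, 1]
r1 m[X11→φ1] = [1, 1, 1, 1]
r1 m[X11→φ2] = [1, 1, 1, 1]
r1 m[X0→φ0] = [1, 1, 1, 1]
r1 m[X7→φ1] = [1, 1, 1, 1]
r1 m[X6→φ2] = [1, 1, 1, 1]
r2 m[φ0→X11] = [8, 9, 9, 8]
r2 m[φ0→X0] = [9, 9, 9, 8]
r2 m[φ1→X11] = [9, 9, 5, 9]
r2 m[φ1→X7] = [9, 9, 7, 9]
r2 m[φ2→X11] = [6, 6, 6, 6]
r2 m[φ2→X6] = [6, 6, 6, 4]
r2 m[X11→φ0] = [54, 54, 30, 54]
r2 m[X11→φ1] = [48, 54, 54, 48]
r2 m[X11→φ2] = [72, 81, 45, 72]
r2 m[X0→φ0] = [1, 1, 1, 1]
r2 m[X7→φ1] = [1, 1, 1, 1]
r2 m[X6→φ2] = [1, 1, 1, 1]
r3 m[φ0→X11] = [8, 9, 9, 8]
r3 m[φ0→X0] = [486, 432, 486, 432]
r3 m[φ1→X11] = [9, 9, 5, 9]
r3 m[φ1→X7] = [486, 432, 336, 432]
r3 m[φ2→X11] = [6, 6, 6, 6]
r3 m[φ2→X6] = [486, 432, 432, 324]
r3 m[X11→φ0] = [54, 54, 30, 54]
r3 m[X11→φ1] = [48, 54, 54, 48]
r3 m[X11→φ2] = [72, 81, 45, 72]
r3 m[X0→φ0] = [1, 1, 1, 1]
r3 m[X7→φ1] = [1, 1, 1, 1]
r3 m[X6→φ2] = [1, 1, 1, 1]
r4 m[φ0→X11] = [8, 9, 9, 8]
r4 m[φ0→X0] = [486, 432, 486, 432]
r4 m[φ1→X11] = [9, 9, 5, 9]
r4 m[φ1→X7] = [486, 432, 336, 432]
r4 m[φ2→X11] = [6, 6, 6, 6]
r4 m[φ2→X6] = [486, 432, 432, 324]
r4 m[X11→φ0] = [54, 54, 30, 54]
r4 m[X11→φ1] = [48, 54, 54, 48]
r4 m[X11→φ2] = [72, 81, 45, 72]
r4 m[X0→φ0] = [1, 1, 1, 1]
r4 m[X7→φ1] = [1, 1, 1, 1]
r4 m[X6→φ2] = [1, 1, 1, 1]
fixed point reached at round 4
traceback from X11: (X11=1, X0=0, X7=0, X6=0), score=486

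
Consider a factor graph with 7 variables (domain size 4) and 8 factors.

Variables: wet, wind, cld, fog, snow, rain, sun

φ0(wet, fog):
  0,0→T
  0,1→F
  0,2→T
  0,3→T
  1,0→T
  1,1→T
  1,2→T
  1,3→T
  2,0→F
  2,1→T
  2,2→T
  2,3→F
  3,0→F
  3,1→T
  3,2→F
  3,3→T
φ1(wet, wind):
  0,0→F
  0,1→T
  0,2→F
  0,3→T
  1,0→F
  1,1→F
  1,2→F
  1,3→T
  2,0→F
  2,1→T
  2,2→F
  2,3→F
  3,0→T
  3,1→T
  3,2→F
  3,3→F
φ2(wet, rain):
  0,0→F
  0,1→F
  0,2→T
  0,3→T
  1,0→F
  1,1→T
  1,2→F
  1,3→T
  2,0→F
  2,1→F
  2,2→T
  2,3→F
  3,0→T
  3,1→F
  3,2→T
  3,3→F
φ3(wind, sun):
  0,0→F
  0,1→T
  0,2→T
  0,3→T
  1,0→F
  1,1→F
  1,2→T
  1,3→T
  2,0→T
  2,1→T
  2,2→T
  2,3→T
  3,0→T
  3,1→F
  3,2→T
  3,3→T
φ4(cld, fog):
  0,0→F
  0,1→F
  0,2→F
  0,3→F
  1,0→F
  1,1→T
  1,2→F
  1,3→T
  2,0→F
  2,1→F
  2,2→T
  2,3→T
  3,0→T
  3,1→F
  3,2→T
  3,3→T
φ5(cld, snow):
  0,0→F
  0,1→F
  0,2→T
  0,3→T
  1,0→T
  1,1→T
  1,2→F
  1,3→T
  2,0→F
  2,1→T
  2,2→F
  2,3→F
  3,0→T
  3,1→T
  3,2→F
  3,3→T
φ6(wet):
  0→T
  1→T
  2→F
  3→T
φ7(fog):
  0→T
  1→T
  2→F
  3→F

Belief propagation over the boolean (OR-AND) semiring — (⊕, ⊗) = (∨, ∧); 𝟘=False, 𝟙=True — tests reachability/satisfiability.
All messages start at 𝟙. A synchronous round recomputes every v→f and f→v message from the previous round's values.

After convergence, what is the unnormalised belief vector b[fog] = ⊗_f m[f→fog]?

init: all messages = 𝟙 over 4 values
r1 m[φ0→wet] = [T, T, T, T]
r1 m[φ0→fog] = [T, T, T, T]
r1 m[φ1→wet] = [T, T, T, T]
r1 m[φ1→wind] = [T, T, F, T]
r1 m[φ2→wet] = [T, T, T, T]
r1 m[φ2→rain] = [T, T, T, T]
r1 m[φ3→wind] = [T, T, T, T]
r1 m[φ3→sun] = [T, T, T, T]
r1 m[φ4→cld] = [F, T, T, T]
r1 m[φ4→fog] = [T, T, T, T]
r1 m[φ5→cld] = [T, T, T, T]
r1 m[φ5→snow] = [T, T, T, T]
r1 m[φ6→wet] = [T, T, F, T]
r1 m[φ7→fog] = [T, T, F, F]
r1 m[wet→φ0] = [T, T, T, T]
r1 m[wet→φ1] = [T, T, T, T]
r1 m[wet→φ2] = [T, T, T, T]
r1 m[wet→φ6] = [T, T, T, T]
r1 m[wind→φ1] = [T, T, T, T]
r1 m[wind→φ3] = [T, T, T, T]
r1 m[cld→φ4] = [T, T, T, T]
r1 m[cld→φ5] = [T, T, T, T]
r1 m[fog→φ0] = [T, T, T, T]
r1 m[fog→φ4] = [T, T, T, T]
r1 m[fog→φ7] = [T, T, T, T]
r1 m[snow→φ5] = [T, T, T, T]
r1 m[rain→φ2] = [T, T, T, T]
r1 m[sun→φ3] = [T, T, T, T]
r2 m[φ0→wet] = [T, T, T, T]
r2 m[φ0→fog] = [T, T, T, T]
r2 m[φ1→wet] = [T, T, T, T]
r2 m[φ1→wind] = [T, T, F, T]
r2 m[φ2→wet] = [T, T, T, T]
r2 m[φ2→rain] = [T, T, T, T]
r2 m[φ3→wind] = [T, T, T, T]
r2 m[φ3→sun] = [T, T, T, T]
r2 m[φ4→cld] = [F, T, T, T]
r2 m[φ4→fog] = [T, T, T, T]
r2 m[φ5→cld] = [T, T, T, T]
r2 m[φ5→snow] = [T, T, T, T]
r2 m[φ6→wet] = [T, T, F, T]
r2 m[φ7→fog] = [T, T, F, F]
r2 m[wet→φ0] = [T, T, F, T]
r2 m[wet→φ1] = [T, T, F, T]
r2 m[wet→φ2] = [T, T, F, T]
r2 m[wet→φ6] = [T, T, T, T]
r2 m[wind→φ1] = [T, T, T, T]
r2 m[wind→φ3] = [T, T, F, T]
r2 m[cld→φ4] = [T, T, T, T]
r2 m[cld→φ5] = [F, T, T, T]
r2 m[fog→φ0] = [T, T, F, F]
r2 m[fog→φ4] = [T, T, F, F]
r2 m[fog→φ7] = [T, T, T, T]
r2 m[snow→φ5] = [T, T, T, T]
r2 m[rain→φ2] = [T, T, T, T]
r2 m[sun→φ3] = [T, T, T, T]
r3 m[φ0→wet] = [T, T, T, T]
r3 m[φ0→fog] = [T, T, T, T]
r3 m[φ1→wet] = [T, T, T, T]
r3 m[φ1→wind] = [T, T, F, T]
r3 m[φ2→wet] = [T, T, T, T]
r3 m[φ2→rain] = [T, T, T, T]
r3 m[φ3→wind] = [T, T, T, T]
r3 m[φ3→sun] = [T, T, T, T]
r3 m[φ4→cld] = [F, T, F, T]
r3 m[φ4→fog] = [T, T, T, T]
r3 m[φ5→cld] = [T, T, T, T]
r3 m[φ5→snow] = [T, T, F, T]
r3 m[φ6→wet] = [T, T, F, T]
r3 m[φ7→fog] = [T, T, F, F]
r3 m[wet→φ0] = [T, T, F, T]
r3 m[wet→φ1] = [T, T, F, T]
r3 m[wet→φ2] = [T, T, F, T]
r3 m[wet→φ6] = [T, T, T, T]
r3 m[wind→φ1] = [T, T, T, T]
r3 m[wind→φ3] = [T, T, F, T]
r3 m[cld→φ4] = [T, T, T, T]
r3 m[cld→φ5] = [F, T, T, T]
r3 m[fog→φ0] = [T, T, F, F]
r3 m[fog→φ4] = [T, T, F, F]
r3 m[fog→φ7] = [T, T, T, T]
r3 m[snow→φ5] = [T, T, T, T]
r3 m[rain→φ2] = [T, T, T, T]
r3 m[sun→φ3] = [T, T, T, T]
r4 m[φ0→wet] = [T, T, T, T]
r4 m[φ0→fog] = [T, T, T, T]
r4 m[φ1→wet] = [T, T, T, T]
r4 m[φ1→wind] = [T, T, F, T]
r4 m[φ2→wet] = [T, T, T, T]
r4 m[φ2→rain] = [T, T, T, T]
r4 m[φ3→wind] = [T, T, T, T]
r4 m[φ3→sun] = [T, T, T, T]
r4 m[φ4→cld] = [F, T, F, T]
r4 m[φ4→fog] = [T, T, T, T]
r4 m[φ5→cld] = [T, T, T, T]
r4 m[φ5→snow] = [T, T, F, T]
r4 m[φ6→wet] = [T, T, F, T]
r4 m[φ7→fog] = [T, T, F, F]
r4 m[wet→φ0] = [T, T, F, T]
r4 m[wet→φ1] = [T, T, F, T]
r4 m[wet→φ2] = [T, T, F, T]
r4 m[wet→φ6] = [T, T, T, T]
r4 m[wind→φ1] = [T, T, T, T]
r4 m[wind→φ3] = [T, T, F, T]
r4 m[cld→φ4] = [T, T, T, T]
r4 m[cld→φ5] = [F, T, F, T]
r4 m[fog→φ0] = [T, T, F, F]
r4 m[fog→φ4] = [T, T, F, F]
r4 m[fog→φ7] = [T, T, T, T]
r4 m[snow→φ5] = [T, T, T, T]
r4 m[rain→φ2] = [T, T, T, T]
r4 m[sun→φ3] = [T, T, T, T]
r5 m[φ0→wet] = [T, T, T, T]
r5 m[φ0→fog] = [T, T, T, T]
r5 m[φ1→wet] = [T, T, T, T]
r5 m[φ1→wind] = [T, T, F, T]
r5 m[φ2→wet] = [T, T, T, T]
r5 m[φ2→rain] = [T, T, T, T]
r5 m[φ3→wind] = [T, T, T, T]
r5 m[φ3→sun] = [T, T, T, T]
r5 m[φ4→cld] = [F, T, F, T]
r5 m[φ4→fog] = [T, T, T, T]
r5 m[φ5→cld] = [T, T, T, T]
r5 m[φ5→snow] = [T, T, F, T]
r5 m[φ6→wet] = [T, T, F, T]
r5 m[φ7→fog] = [T, T, F, F]
r5 m[wet→φ0] = [T, T, F, T]
r5 m[wet→φ1] = [T, T, F, T]
r5 m[wet→φ2] = [T, T, F, T]
r5 m[wet→φ6] = [T, T, T, T]
r5 m[wind→φ1] = [T, T, T, T]
r5 m[wind→φ3] = [T, T, F, T]
r5 m[cld→φ4] = [T, T, T, T]
r5 m[cld→φ5] = [F, T, F, T]
r5 m[fog→φ0] = [T, T, F, F]
r5 m[fog→φ4] = [T, T, F, F]
r5 m[fog→φ7] = [T, T, T, T]
r5 m[snow→φ5] = [T, T, T, T]
r5 m[rain→φ2] = [T, T, T, T]
r5 m[sun→φ3] = [T, T, T, T]
fixed point reached at round 5
b[fog] = ⊗ incoming = [T, T, F, F]

b[fog] = [T, T, F, F]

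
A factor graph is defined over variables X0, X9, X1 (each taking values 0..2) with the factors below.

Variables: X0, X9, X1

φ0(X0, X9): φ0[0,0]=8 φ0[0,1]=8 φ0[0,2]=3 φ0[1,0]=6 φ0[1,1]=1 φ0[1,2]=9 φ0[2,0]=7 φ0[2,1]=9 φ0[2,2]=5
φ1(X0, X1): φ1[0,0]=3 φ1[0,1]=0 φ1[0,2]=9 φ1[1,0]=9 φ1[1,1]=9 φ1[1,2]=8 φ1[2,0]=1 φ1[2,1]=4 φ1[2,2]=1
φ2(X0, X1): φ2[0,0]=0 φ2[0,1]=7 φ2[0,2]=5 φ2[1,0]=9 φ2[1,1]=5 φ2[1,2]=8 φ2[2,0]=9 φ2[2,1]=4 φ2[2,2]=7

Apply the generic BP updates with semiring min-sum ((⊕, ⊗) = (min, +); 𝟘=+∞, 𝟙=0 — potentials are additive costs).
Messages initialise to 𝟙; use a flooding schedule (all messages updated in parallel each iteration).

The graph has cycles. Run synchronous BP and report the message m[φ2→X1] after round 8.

init: all messages = 𝟙 over 3 values
r1 m[φ0→X0] = [3, 1, 5]
r1 m[φ0→X9] = [6, 1, 3]
r1 m[φ1→X0] = [0, 8, 1]
r1 m[φ1→X1] = [1, 0, 1]
r1 m[φ2→X0] = [0, 5, 4]
r1 m[φ2→X1] = [0, 4, 5]
r1 m[X0→φ0] = [0, 0, 0]
r1 m[X0→φ1] = [0, 0, 0]
r1 m[X0→φ2] = [0, 0, 0]
r1 m[X9→φ0] = [0, 0, 0]
r1 m[X1→φ1] = [0, 0, 0]
r1 m[X1→φ2] = [0, 0, 0]
r2 m[φ0→X0] = [3, 1, 5]
r2 m[φ0→X9] = [6, 1, 3]
r2 m[φ1→X0] = [0, 8, 1]
r2 m[φ1→X1] = [1, 0, 1]
r2 m[φ2→X0] = [0, 5, 4]
r2 m[φ2→X1] = [0, 4, 5]
r2 m[X0→φ0] = [0, 13, 5]
r2 m[X0→φ1] = [3, 6, 9]
r2 m[X0→φ2] = [3, 9, 6]
r2 m[X9→φ0] = [0, 0, 0]
r2 m[X1→φ1] = [0, 4, 5]
r2 m[X1→φ2] = [1, 0, 1]
r3 m[φ0→X0] = [3, 1, 5]
r3 m[φ0→X9] = [8, 8, 3]
r3 m[φ1→X0] = [3, 9, 1]
r3 m[φ1→X1] = [6, 3, 10]
r3 m[φ2→X0] = [1, 5, 4]
r3 m[φ2→X1] = [3, 10, 8]
r3 m[X0→φ0] = [0, 13, 5]
r3 m[X0→φ1] = [3, 6, 9]
r3 m[X0→φ2] = [3, 9, 6]
r3 m[X9→φ0] = [0, 0, 0]
r3 m[X1→φ1] = [0, 4, 5]
r3 m[X1→φ2] = [1, 0, 1]
r4 m[φ0→X0] = [3, 1, 5]
r4 m[φ0→X9] = [8, 8, 3]
r4 m[φ1→X0] = [3, 9, 1]
r4 m[φ1→X1] = [6, 3, 10]
r4 m[φ2→X0] = [1, 5, 4]
r4 m[φ2→X1] = [3, 10, 8]
r4 m[X0→φ0] = [4, 14, 5]
r4 m[X0→φ1] = [4, 6, 9]
r4 m[X0→φ2] = [6, 10, 6]
r4 m[X9→φ0] = [0, 0, 0]
r4 m[X1→φ1] = [3, 10, 8]
r4 m[X1→φ2] = [6, 3, 10]
r5 m[φ0→X0] = [3, 1, 5]
r5 m[φ0→X9] = [12, 12, 7]
r5 m[φ1→X0] = [6, 12, 4]
r5 m[φ1→X1] = [7, 4, 10]
r5 m[φ2→X0] = [6, 8, 7]
r5 m[φ2→X1] = [6, 10, 11]
r5 m[X0→φ0] = [4, 14, 5]
r5 m[X0→φ1] = [4, 6, 9]
r5 m[X0→φ2] = [6, 10, 6]
r5 m[X9→φ0] = [0, 0, 0]
r5 m[X1→φ1] = [3, 10, 8]
r5 m[X1→φ2] = [6, 3, 10]
r6 m[φ0→X0] = [3, 1, 5]
r6 m[φ0→X9] = [12, 12, 7]
r6 m[φ1→X0] = [6, 12, 4]
r6 m[φ1→X1] = [7, 4, 10]
r6 m[φ2→X0] = [6, 8, 7]
r6 m[φ2→X1] = [6, 10, 11]
r6 m[X0→φ0] = [12, 20, 11]
r6 m[X0→φ1] = [9, 9, 12]
r6 m[X0→φ2] = [9, 13, 9]
r6 m[X9→φ0] = [0, 0, 0]
r6 m[X1→φ1] = [6, 10, 11]
r6 m[X1→φ2] = [7, 4, 10]
r7 m[φ0→X0] = [3, 1, 5]
r7 m[φ0→X9] = [18, 20, 15]
r7 m[φ1→X0] = [9, 15, 7]
r7 m[φ1→X1] = [12, 9, 13]
r7 m[φ2→X0] = [7, 9, 8]
r7 m[φ2→X1] = [9, 13, 14]
r7 m[X0→φ0] = [12, 20, 11]
r7 m[X0→φ1] = [9, 9, 12]
r7 m[X0→φ2] = [9, 13, 9]
r7 m[X9→φ0] = [0, 0, 0]
r7 m[X1→φ1] = [6, 10, 11]
r7 m[X1→φ2] = [7, 4, 10]
r8 m[φ0→X0] = [3, 1, 5]
r8 m[φ0→X9] = [18, 20, 15]
r8 m[φ1→X0] = [9, 15, 7]
r8 m[φ1→X1] = [12, 9, 13]
r8 m[φ2→X0] = [7, 9, 8]
r8 m[φ2→X1] = [9, 13, 14]
r8 m[X0→φ0] = [16, 24, 15]
r8 m[X0→φ1] = [10, 10, 13]
r8 m[X0→φ2] = [12, 16, 12]
r8 m[X9→φ0] = [0, 0, 0]
r8 m[X1→φ1] = [9, 13, 14]
r8 m[X1→φ2] = [12, 9, 13]

message @ round 8 = [9, 13, 14]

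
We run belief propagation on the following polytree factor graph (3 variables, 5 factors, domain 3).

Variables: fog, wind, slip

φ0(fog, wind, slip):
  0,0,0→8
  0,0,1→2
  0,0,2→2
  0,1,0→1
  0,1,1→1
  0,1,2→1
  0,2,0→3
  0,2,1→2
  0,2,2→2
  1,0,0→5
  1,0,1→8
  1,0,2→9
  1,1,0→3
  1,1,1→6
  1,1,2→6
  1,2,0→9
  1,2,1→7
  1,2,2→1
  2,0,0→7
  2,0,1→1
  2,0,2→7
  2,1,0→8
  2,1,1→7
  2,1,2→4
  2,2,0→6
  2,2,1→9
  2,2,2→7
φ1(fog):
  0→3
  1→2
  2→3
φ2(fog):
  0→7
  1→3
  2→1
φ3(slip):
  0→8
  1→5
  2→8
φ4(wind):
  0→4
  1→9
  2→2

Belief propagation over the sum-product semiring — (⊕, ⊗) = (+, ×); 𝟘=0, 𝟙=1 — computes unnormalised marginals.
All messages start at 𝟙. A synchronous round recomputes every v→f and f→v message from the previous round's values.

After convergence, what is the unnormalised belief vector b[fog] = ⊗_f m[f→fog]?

init: all messages = 𝟙 over 3 values
r1 m[φ0→fog] = [22, 54, 56]
r1 m[φ0→wind] = [49, 37, 46]
r1 m[φ0→slip] = [50, 43, 39]
r1 m[φ1→fog] = [3, 2, 3]
r1 m[φ2→fog] = [7, 3, 1]
r1 m[φ3→slip] = [8, 5, 8]
r1 m[φ4→wind] = [4, 9, 2]
r1 m[fog→φ0] = [1, 1, 1]
r1 m[fog→φ1] = [1, 1, 1]
r1 m[fog→φ2] = [1, 1, 1]
r1 m[wind→φ0] = [1, 1, 1]
r1 m[wind→φ4] = [1, 1, 1]
r1 m[slip→φ0] = [1, 1, 1]
r1 m[slip→φ3] = [1, 1, 1]
r2 m[φ0→fog] = [22, 54, 56]
r2 m[φ0→wind] = [49, 37, 46]
r2 m[φ0→slip] = [50, 43, 39]
r2 m[φ1→fog] = [3, 2, 3]
r2 m[φ2→fog] = [7, 3, 1]
r2 m[φ3→slip] = [8, 5, 8]
r2 m[φ4→wind] = [4, 9, 2]
r2 m[fog→φ0] = [21, 6, 3]
r2 m[fog→φ1] = [154, 162, 56]
r2 m[fog→φ2] = [66, 108, 168]
r2 m[wind→φ0] = [4, 9, 2]
r2 m[wind→φ4] = [49, 37, 46]
r2 m[slip→φ0] = [8, 5, 8]
r2 m[slip→φ3] = [50, 43, 39]
r3 m[φ0→fog] = [649, 1756, 1945]
r3 m[φ0→wind] = [3153, 1446, 2187]
r3 m[φ0→slip] = [1713, 1296, 1227]
r3 m[φ1→fog] = [3, 2, 3]
r3 m[φ2→fog] = [7, 3, 1]
r3 m[φ3→slip] = [8, 5, 8]
r3 m[φ4→wind] = [4, 9, 2]
r3 m[fog→φ0] = [21, 6, 3]
r3 m[fog→φ1] = [154, 162, 56]
r3 m[fog→φ2] = [66, 108, 168]
r3 m[wind→φ0] = [4, 9, 2]
r3 m[wind→φ4] = [49, 37, 46]
r3 m[slip→φ0] = [8, 5, 8]
r3 m[slip→φ3] = [50, 43, 39]
r4 m[φ0→fog] = [649, 1756, 1945]
r4 m[φ0→wind] = [3153, 1446, 2187]
r4 m[φ0→slip] = [1713, 1296, 1227]
r4 m[φ1→fog] = [3, 2, 3]
r4 m[φ2→fog] = [7, 3, 1]
r4 m[φ3→slip] = [8, 5, 8]
r4 m[φ4→wind] = [4, 9, 2]
r4 m[fog→φ0] = [21, 6, 3]
r4 m[fog→φ1] = [4543, 5268, 1945]
r4 m[fog→φ2] = [1947, 3512, 5835]
r4 m[wind→φ0] = [4, 9, 2]
r4 m[wind→φ4] = [3153, 1446, 2187]
r4 m[slip→φ0] = [8, 5, 8]
r4 m[slip→φ3] = [1713, 1296, 1227]
r5 m[φ0→fog] = [649, 1756, 1945]
r5 m[φ0→wind] = [3153, 1446, 2187]
r5 m[φ0→slip] = [1713, 1296, 1227]
r5 m[φ1→fog] = [3, 2, 3]
r5 m[φ2→fog] = [7, 3, 1]
r5 m[φ3→slip] = [8, 5, 8]
r5 m[φ4→wind] = [4, 9, 2]
r5 m[fog→φ0] = [21, 6, 3]
r5 m[fog→φ1] = [4543, 5268, 1945]
r5 m[fog→φ2] = [1947, 3512, 5835]
r5 m[wind→φ0] = [4, 9, 2]
r5 m[wind→φ4] = [3153, 1446, 2187]
r5 m[slip→φ0] = [8, 5, 8]
r5 m[slip→φ3] = [1713, 1296, 1227]
fixed point reached at round 5
b[fog] = ⊗ incoming = [13629, 10536, 5835]

b[fog] = [13629, 10536, 5835]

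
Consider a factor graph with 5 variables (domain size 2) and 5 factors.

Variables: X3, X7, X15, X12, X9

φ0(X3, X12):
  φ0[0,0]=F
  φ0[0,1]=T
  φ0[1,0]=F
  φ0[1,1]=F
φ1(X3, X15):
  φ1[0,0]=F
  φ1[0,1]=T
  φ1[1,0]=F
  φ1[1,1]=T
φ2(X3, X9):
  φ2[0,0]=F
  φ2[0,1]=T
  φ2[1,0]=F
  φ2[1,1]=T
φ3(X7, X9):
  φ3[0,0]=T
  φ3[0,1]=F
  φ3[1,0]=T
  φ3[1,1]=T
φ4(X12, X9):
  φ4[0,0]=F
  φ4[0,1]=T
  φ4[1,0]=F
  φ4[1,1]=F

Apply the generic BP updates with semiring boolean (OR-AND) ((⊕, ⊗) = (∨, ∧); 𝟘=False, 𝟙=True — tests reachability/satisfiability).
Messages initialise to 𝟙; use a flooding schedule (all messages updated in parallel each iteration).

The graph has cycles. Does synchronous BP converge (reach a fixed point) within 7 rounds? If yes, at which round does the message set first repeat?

init: all messages = 𝟙 over 2 values
r1 m[φ0→X3] = [T, F]
r1 m[φ0→X12] = [F, T]
r1 m[φ1→X3] = [T, T]
r1 m[φ1→X15] = [F, T]
r1 m[φ2→X3] = [T, T]
r1 m[φ2→X9] = [F, T]
r1 m[φ3→X7] = [T, T]
r1 m[φ3→X9] = [T, T]
r1 m[φ4→X12] = [T, F]
r1 m[φ4→X9] = [F, T]
r1 m[X3→φ0] = [T, T]
r1 m[X3→φ1] = [T, T]
r1 m[X3→φ2] = [T, T]
r1 m[X7→φ3] = [T, T]
r1 m[X15→φ1] = [T, T]
r1 m[X12→φ0] = [T, T]
r1 m[X12→φ4] = [T, T]
r1 m[X9→φ2] = [T, T]
r1 m[X9→φ3] = [T, T]
r1 m[X9→φ4] = [T, T]
r2 m[φ0→X3] = [T, F]
r2 m[φ0→X12] = [F, T]
r2 m[φ1→X3] = [T, T]
r2 m[φ1→X15] = [F, T]
r2 m[φ2→X3] = [T, T]
r2 m[φ2→X9] = [F, T]
r2 m[φ3→X7] = [T, T]
r2 m[φ3→X9] = [T, T]
r2 m[φ4→X12] = [T, F]
r2 m[φ4→X9] = [F, T]
r2 m[X3→φ0] = [T, T]
r2 m[X3→φ1] = [T, F]
r2 m[X3→φ2] = [T, F]
r2 m[X7→φ3] = [T, T]
r2 m[X15→φ1] = [T, T]
r2 m[X12→φ0] = [T, F]
r2 m[X12→φ4] = [F, T]
r2 m[X9→φ2] = [F, T]
r2 m[X9→φ3] = [F, T]
r2 m[X9→φ4] = [F, T]
r3 m[φ0→X3] = [F, F]
r3 m[φ0→X12] = [F, T]
r3 m[φ1→X3] = [T, T]
r3 m[φ1→X15] = [F, T]
r3 m[φ2→X3] = [T, T]
r3 m[φ2→X9] = [F, T]
r3 m[φ3→X7] = [F, T]
r3 m[φ3→X9] = [T, T]
r3 m[φ4→X12] = [T, F]
r3 m[φ4→X9] = [F, F]
r3 m[X3→φ0] = [T, T]
r3 m[X3→φ1] = [T, F]
r3 m[X3→φ2] = [T, F]
r3 m[X7→φ3] = [T, T]
r3 m[X15→φ1] = [T, T]
r3 m[X12→φ0] = [T, F]
r3 m[X12→φ4] = [F, T]
r3 m[X9→φ2] = [F, T]
r3 m[X9→φ3] = [F, T]
r3 m[X9→φ4] = [F, T]
r4 m[φ0→X3] = [F, F]
r4 m[φ0→X12] = [F, T]
r4 m[φ1→X3] = [T, T]
r4 m[φ1→X15] = [F, T]
r4 m[φ2→X3] = [T, T]
r4 m[φ2→X9] = [F, T]
r4 m[φ3→X7] = [F, T]
r4 m[φ3→X9] = [T, T]
r4 m[φ4→X12] = [T, F]
r4 m[φ4→X9] = [F, F]
r4 m[X3→φ0] = [T, T]
r4 m[X3→φ1] = [F, F]
r4 m[X3→φ2] = [F, F]
r4 m[X7→φ3] = [T, T]
r4 m[X15→φ1] = [T, T]
r4 m[X12→φ0] = [T, F]
r4 m[X12→φ4] = [F, T]
r4 m[X9→φ2] = [F, F]
r4 m[X9→φ3] = [F, F]
r4 m[X9→φ4] = [F, T]
r5 m[φ0→X3] = [F, F]
r5 m[φ0→X12] = [F, T]
r5 m[φ1→X3] = [T, T]
r5 m[φ1→X15] = [F, F]
r5 m[φ2→X3] = [F, F]
r5 m[φ2→X9] = [F, F]
r5 m[φ3→X7] = [F, F]
r5 m[φ3→X9] = [T, T]
r5 m[φ4→X12] = [T, F]
r5 m[φ4→X9] = [F, F]
r5 m[X3→φ0] = [T, T]
r5 m[X3→φ1] = [F, F]
r5 m[X3→φ2] = [F, F]
r5 m[X7→φ3] = [T, T]
r5 m[X15→φ1] = [T, T]
r5 m[X12→φ0] = [T, F]
r5 m[X12→φ4] = [F, T]
r5 m[X9→φ2] = [F, F]
r5 m[X9→φ3] = [F, F]
r5 m[X9→φ4] = [F, T]
r6 m[φ0→X3] = [F, F]
r6 m[φ0→X12] = [F, T]
r6 m[φ1→X3] = [T, T]
r6 m[φ1→X15] = [F, F]
r6 m[φ2→X3] = [F, F]
r6 m[φ2→X9] = [F, F]
r6 m[φ3→X7] = [F, F]
r6 m[φ3→X9] = [T, T]
r6 m[φ4→X12] = [T, F]
r6 m[φ4→X9] = [F, F]
r6 m[X3→φ0] = [F, F]
r6 m[X3→φ1] = [F, F]
r6 m[X3→φ2] = [F, F]
r6 m[X7→φ3] = [T, T]
r6 m[X15→φ1] = [T, T]
r6 m[X12→φ0] = [T, F]
r6 m[X12→φ4] = [F, T]
r6 m[X9→φ2] = [F, F]
r6 m[X9→φ3] = [F, F]
r6 m[X9→φ4] = [F, F]
r7 m[φ0→X3] = [F, F]
r7 m[φ0→X12] = [F, F]
r7 m[φ1→X3] = [T, T]
r7 m[φ1→X15] = [F, F]
r7 m[φ2→X3] = [F, F]
r7 m[φ2→X9] = [F, F]
r7 m[φ3→X7] = [F, F]
r7 m[φ3→X9] = [T, T]
r7 m[φ4→X12] = [F, F]
r7 m[φ4→X9] = [F, F]
r7 m[X3→φ0] = [F, F]
r7 m[X3→φ1] = [F, F]
r7 m[X3→φ2] = [F, F]
r7 m[X7→φ3] = [T, T]
r7 m[X15→φ1] = [T, T]
r7 m[X12→φ0] = [T, F]
r7 m[X12→φ4] = [F, T]
r7 m[X9→φ2] = [F, F]
r7 m[X9→φ3] = [F, F]
r7 m[X9→φ4] = [F, F]
no fixed point within 7 rounds

NOT CONVERGED within 7 rounds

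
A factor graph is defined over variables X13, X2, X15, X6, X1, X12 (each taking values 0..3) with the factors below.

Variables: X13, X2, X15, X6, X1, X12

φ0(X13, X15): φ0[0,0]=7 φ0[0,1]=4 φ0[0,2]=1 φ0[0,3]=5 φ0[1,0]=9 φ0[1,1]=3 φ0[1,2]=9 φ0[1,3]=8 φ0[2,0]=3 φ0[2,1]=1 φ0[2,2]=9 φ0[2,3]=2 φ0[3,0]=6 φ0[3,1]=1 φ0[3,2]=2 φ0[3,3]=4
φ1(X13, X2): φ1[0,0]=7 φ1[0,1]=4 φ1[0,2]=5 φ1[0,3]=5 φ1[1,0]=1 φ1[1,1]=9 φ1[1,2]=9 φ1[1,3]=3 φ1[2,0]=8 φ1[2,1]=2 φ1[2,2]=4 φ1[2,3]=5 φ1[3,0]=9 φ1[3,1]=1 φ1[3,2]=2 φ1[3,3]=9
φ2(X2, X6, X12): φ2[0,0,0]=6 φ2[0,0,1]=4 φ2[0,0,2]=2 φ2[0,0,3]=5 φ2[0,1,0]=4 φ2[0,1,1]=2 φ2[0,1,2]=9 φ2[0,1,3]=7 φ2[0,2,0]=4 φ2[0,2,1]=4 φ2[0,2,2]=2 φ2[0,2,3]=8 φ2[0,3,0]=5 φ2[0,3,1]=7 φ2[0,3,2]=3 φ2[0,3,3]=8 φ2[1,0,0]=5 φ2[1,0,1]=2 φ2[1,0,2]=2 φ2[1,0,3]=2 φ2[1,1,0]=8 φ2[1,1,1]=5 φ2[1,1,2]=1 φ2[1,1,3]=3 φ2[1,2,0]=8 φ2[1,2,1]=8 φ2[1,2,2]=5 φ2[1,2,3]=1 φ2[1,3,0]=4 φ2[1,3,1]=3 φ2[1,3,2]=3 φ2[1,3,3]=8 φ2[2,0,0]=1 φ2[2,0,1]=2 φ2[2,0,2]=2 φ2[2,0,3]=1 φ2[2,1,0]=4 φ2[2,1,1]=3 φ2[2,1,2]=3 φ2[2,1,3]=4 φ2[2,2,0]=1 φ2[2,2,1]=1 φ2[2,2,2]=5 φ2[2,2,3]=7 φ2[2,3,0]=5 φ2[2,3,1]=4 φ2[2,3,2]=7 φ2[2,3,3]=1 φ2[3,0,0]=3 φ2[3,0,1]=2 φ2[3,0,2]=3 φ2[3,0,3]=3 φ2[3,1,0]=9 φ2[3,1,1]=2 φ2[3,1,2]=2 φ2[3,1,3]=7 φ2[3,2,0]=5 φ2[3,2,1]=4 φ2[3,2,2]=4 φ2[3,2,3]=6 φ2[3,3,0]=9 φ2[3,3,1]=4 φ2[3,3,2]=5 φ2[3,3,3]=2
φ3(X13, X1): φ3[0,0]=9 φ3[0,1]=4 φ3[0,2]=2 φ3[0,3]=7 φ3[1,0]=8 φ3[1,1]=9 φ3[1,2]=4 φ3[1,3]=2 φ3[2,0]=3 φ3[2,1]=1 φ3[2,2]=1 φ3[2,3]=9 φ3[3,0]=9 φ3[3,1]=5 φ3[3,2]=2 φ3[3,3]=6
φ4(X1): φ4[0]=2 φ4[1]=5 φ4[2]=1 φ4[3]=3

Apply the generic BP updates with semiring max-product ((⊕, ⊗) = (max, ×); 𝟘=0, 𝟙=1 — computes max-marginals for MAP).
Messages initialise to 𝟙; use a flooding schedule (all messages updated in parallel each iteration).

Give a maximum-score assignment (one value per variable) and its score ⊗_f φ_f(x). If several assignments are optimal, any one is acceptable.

assignment: (X13=1, X2=1, X15=0, X6=1, X1=1, X12=0); score = 29160

init: all messages = 𝟙 over 4 values
r1 m[φ0→X13] = [7, 9, 9, 6]
r1 m[φ0→X15] = [9, 4, 9, 8]
r1 m[φ1→X13] = [7, 9, 8, 9]
r1 m[φ1→X2] = [9, 9, 9, 9]
r1 m[φ2→X2] = [9, 8, 7, 9]
r1 m[φ2→X6] = [6, 9, 8, 9]
r1 m[φ2→X12] = [9, 8, 9, 8]
r1 m[φ3→X13] = [9, 9, 9, 9]
r1 m[φ3→X1] = [9, 9, 4, 9]
r1 m[φ4→X1] = [2, 5, 1, 3]
r1 m[X13→φ0] = [1, 1, 1, 1]
r1 m[X13→φ1] = [1, 1, 1, 1]
r1 m[X13→φ3] = [1, 1, 1, 1]
r1 m[X2→φ1] = [1, 1, 1, 1]
r1 m[X2→φ2] = [1, 1, 1, 1]
r1 m[X15→φ0] = [1, 1, 1, 1]
r1 m[X6→φ2] = [1, 1, 1, 1]
r1 m[X1→φ3] = [1, 1, 1, 1]
r1 m[X1→φ4] = [1, 1, 1, 1]
r1 m[X12→φ2] = [1, 1, 1, 1]
r2 m[φ0→X13] = [7, 9, 9, 6]
r2 m[φ0→X15] = [9, 4, 9, 8]
r2 m[φ1→X13] = [7, 9, 8, 9]
r2 m[φ1→X2] = [9, 9, 9, 9]
r2 m[φ2→X2] = [9, 8, 7, 9]
r2 m[φ2→X6] = [6, 9, 8, 9]
r2 m[φ2→X12] = [9, 8, 9, 8]
r2 m[φ3→X13] = [9, 9, 9, 9]
r2 m[φ3→X1] = [9, 9, 4, 9]
r2 m[φ4→X1] = [2, 5, 1, 3]
r2 m[X13→φ0] = [63, 81, 72, 81]
r2 m[X13→φ1] = [63, 81, 81, 54]
r2 m[X13→φ3] = [49, 81, 72, 54]
r2 m[X2→φ1] = [9, 8, 7, 9]
r2 m[X2→φ2] = [9, 9, 9, 9]
r2 m[X15→φ0] = [1, 1, 1, 1]
r2 m[X6→φ2] = [1, 1, 1, 1]
r2 m[X1→φ3] = [2, 5, 1, 3]
r2 m[X1→φ4] = [9, 9, 4, 9]
r2 m[X12→φ2] = [1, 1, 1, 1]
r3 m[φ0→X13] = [7, 9, 9, 6]
r3 m[φ0→X15] = [729, 252, 729, 648]
r3 m[φ1→X13] = [63, 72, 72, 81]
r3 m[φ1→X2] = [648, 729, 729, 486]
r3 m[φ2→X2] = [9, 8, 7, 9]
r3 m[φ2→X6] = [54, 81, 72, 81]
r3 m[φ2→X12] = [81, 72, 81, 72]
r3 m[φ3→X13] = [21, 45, 27, 25]
r3 m[φ3→X1] = [648, 729, 324, 648]
r3 m[φ4→X1] = [2, 5, 1, 3]
r3 m[X13→φ0] = [63, 81, 72, 81]
r3 m[X13→φ1] = [63, 81, 81, 54]
r3 m[X13→φ3] = [49, 81, 72, 54]
r3 m[X2→φ1] = [9, 8, 7, 9]
r3 m[X2→φ2] = [9, 9, 9, 9]
r3 m[X15→φ0] = [1, 1, 1, 1]
r3 m[X6→φ2] = [1, 1, 1, 1]
r3 m[X1→φ3] = [2, 5, 1, 3]
r3 m[X1→φ4] = [9, 9, 4, 9]
r3 m[X12→φ2] = [1, 1, 1, 1]
r4 m[φ0→X13] = [7, 9, 9, 6]
r4 m[φ0→X15] = [729, 252, 729, 648]
r4 m[φ1→X13] = [63, 72, 72, 81]
r4 m[φ1→X2] = [648, 729, 729, 486]
r4 m[φ2→X2] = [9, 8, 7, 9]
r4 m[φ2→X6] = [54, 81, 72, 81]
r4 m[φ2→X12] = [81, 72, 81, 72]
r4 m[φ3→X13] = [21, 45, 27, 25]
r4 m[φ3→X1] = [648, 729, 324, 648]
r4 m[φ4→X1] = [2, 5, 1, 3]
r4 m[X13→φ0] = [1323, 3240, 1944, 2025]
r4 m[X13→φ1] = [147, 405, 243, 150]
r4 m[X13→φ3] = [441, 648, 648, 486]
r4 m[X2→φ1] = [9, 8, 7, 9]
r4 m[X2→φ2] = [648, 729, 729, 486]
r4 m[X15→φ0] = [1, 1, 1, 1]
r4 m[X6→φ2] = [1, 1, 1, 1]
r4 m[X1→φ3] = [2, 5, 1, 3]
r4 m[X1→φ4] = [648, 729, 324, 648]
r4 m[X12→φ2] = [1, 1, 1, 1]
r5 m[φ0→X13] = [7, 9, 9, 6]
r5 m[φ0→X15] = [29160, 9720, 29160, 25920]
r5 m[φ1→X13] = [63, 72, 72, 81]
r5 m[φ1→X2] = [1944, 3645, 3645, 1350]
r5 m[φ2→X2] = [9, 8, 7, 9]
r5 m[φ2→X6] = [3888, 5832, 5832, 5832]
r5 m[φ2→X12] = [5832, 5832, 5832, 5832]
r5 m[φ3→X13] = [21, 45, 27, 25]
r5 m[φ3→X1] = [5184, 5832, 2592, 5832]
r5 m[φ4→X1] = [2, 5, 1, 3]
r5 m[X13→φ0] = [1323, 3240, 1944, 2025]
r5 m[X13→φ1] = [147, 405, 243, 150]
r5 m[X13→φ3] = [441, 648, 648, 486]
r5 m[X2→φ1] = [9, 8, 7, 9]
r5 m[X2→φ2] = [648, 729, 729, 486]
r5 m[X15→φ0] = [1, 1, 1, 1]
r5 m[X6→φ2] = [1, 1, 1, 1]
r5 m[X1→φ3] = [2, 5, 1, 3]
r5 m[X1→φ4] = [648, 729, 324, 648]
r5 m[X12→φ2] = [1, 1, 1, 1]
r6 m[φ0→X13] = [7, 9, 9, 6]
r6 m[φ0→X15] = [29160, 9720, 29160, 25920]
r6 m[φ1→X13] = [63, 72, 72, 81]
r6 m[φ1→X2] = [1944, 3645, 3645, 1350]
r6 m[φ2→X2] = [9, 8, 7, 9]
r6 m[φ2→X6] = [3888, 5832, 5832, 5832]
r6 m[φ2→X12] = [5832, 5832, 5832, 5832]
r6 m[φ3→X13] = [21, 45, 27, 25]
r6 m[φ3→X1] = [5184, 5832, 2592, 5832]
r6 m[φ4→X1] = [2, 5, 1, 3]
r6 m[X13→φ0] = [1323, 3240, 1944, 2025]
r6 m[X13→φ1] = [147, 405, 243, 150]
r6 m[X13→φ3] = [441, 648, 648, 486]
r6 m[X2→φ1] = [9, 8, 7, 9]
r6 m[X2→φ2] = [1944, 3645, 3645, 1350]
r6 m[X15→φ0] = [1, 1, 1, 1]
r6 m[X6→φ2] = [1, 1, 1, 1]
r6 m[X1→φ3] = [2, 5, 1, 3]
r6 m[X1→φ4] = [5184, 5832, 2592, 5832]
r6 m[X12→φ2] = [1, 1, 1, 1]
r7 m[φ0→X13] = [7, 9, 9, 6]
r7 m[φ0→X15] = [29160, 9720, 29160, 25920]
r7 m[φ1→X13] = [63, 72, 72, 81]
r7 m[φ1→X2] = [1944, 3645, 3645, 1350]
r7 m[φ2→X2] = [9, 8, 7, 9]
r7 m[φ2→X6] = [18225, 29160, 29160, 29160]
r7 m[φ2→X12] = [29160, 29160, 25515, 29160]
r7 m[φ3→X13] = [21, 45, 27, 25]
r7 m[φ3→X1] = [5184, 5832, 2592, 5832]
r7 m[φ4→X1] = [2, 5, 1, 3]
r7 m[X13→φ0] = [1323, 3240, 1944, 2025]
r7 m[X13→φ1] = [147, 405, 243, 150]
r7 m[X13→φ3] = [441, 648, 648, 486]
r7 m[X2→φ1] = [9, 8, 7, 9]
r7 m[X2→φ2] = [1944, 3645, 3645, 1350]
r7 m[X15→φ0] = [1, 1, 1, 1]
r7 m[X6→φ2] = [1, 1, 1, 1]
r7 m[X1→φ3] = [2, 5, 1, 3]
r7 m[X1→φ4] = [5184, 5832, 2592, 5832]
r7 m[X12→φ2] = [1, 1, 1, 1]
r8 m[φ0→X13] = [7, 9, 9, 6]
r8 m[φ0→X15] = [29160, 9720, 29160, 25920]
r8 m[φ1→X13] = [63, 72, 72, 81]
r8 m[φ1→X2] = [1944, 3645, 3645, 1350]
r8 m[φ2→X2] = [9, 8, 7, 9]
r8 m[φ2→X6] = [18225, 29160, 29160, 29160]
r8 m[φ2→X12] = [29160, 29160, 25515, 29160]
r8 m[φ3→X13] = [21, 45, 27, 25]
r8 m[φ3→X1] = [5184, 5832, 2592, 5832]
r8 m[φ4→X1] = [2, 5, 1, 3]
r8 m[X13→φ0] = [1323, 3240, 1944, 2025]
r8 m[X13→φ1] = [147, 405, 243, 150]
r8 m[X13→φ3] = [441, 648, 648, 486]
r8 m[X2→φ1] = [9, 8, 7, 9]
r8 m[X2→φ2] = [1944, 3645, 3645, 1350]
r8 m[X15→φ0] = [1, 1, 1, 1]
r8 m[X6→φ2] = [1, 1, 1, 1]
r8 m[X1→φ3] = [2, 5, 1, 3]
r8 m[X1→φ4] = [5184, 5832, 2592, 5832]
r8 m[X12→φ2] = [1, 1, 1, 1]
fixed point reached at round 8
traceback from X13: (X13=1, X2=1, X15=0, X6=1, X1=1, X12=0), score=29160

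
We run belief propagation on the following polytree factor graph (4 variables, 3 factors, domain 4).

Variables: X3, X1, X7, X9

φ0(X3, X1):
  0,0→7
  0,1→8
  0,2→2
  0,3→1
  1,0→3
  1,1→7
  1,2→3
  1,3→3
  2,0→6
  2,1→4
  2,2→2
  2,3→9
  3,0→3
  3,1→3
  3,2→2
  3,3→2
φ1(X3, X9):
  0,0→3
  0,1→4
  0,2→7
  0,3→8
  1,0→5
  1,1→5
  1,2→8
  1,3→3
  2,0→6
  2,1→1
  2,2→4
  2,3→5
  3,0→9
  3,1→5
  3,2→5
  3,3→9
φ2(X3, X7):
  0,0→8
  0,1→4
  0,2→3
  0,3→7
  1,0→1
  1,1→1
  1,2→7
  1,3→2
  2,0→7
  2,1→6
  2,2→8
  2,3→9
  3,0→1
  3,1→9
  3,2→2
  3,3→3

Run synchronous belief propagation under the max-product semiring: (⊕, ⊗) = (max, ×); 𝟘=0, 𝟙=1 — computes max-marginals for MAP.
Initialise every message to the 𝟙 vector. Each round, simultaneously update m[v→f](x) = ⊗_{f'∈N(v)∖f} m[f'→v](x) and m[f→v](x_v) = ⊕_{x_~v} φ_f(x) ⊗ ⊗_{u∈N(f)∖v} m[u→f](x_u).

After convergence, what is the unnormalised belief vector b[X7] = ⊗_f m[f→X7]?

init: all messages = 𝟙 over 4 values
r1 m[φ0→X3] = [8, 7, 9, 3]
r1 m[φ0→X1] = [7, 8, 3, 9]
r1 m[φ1→X3] = [8, 8, 6, 9]
r1 m[φ1→X9] = [9, 5, 8, 9]
r1 m[φ2→X3] = [8, 7, 9, 9]
r1 m[φ2→X7] = [8, 9, 8, 9]
r1 m[X3→φ0] = [1, 1, 1, 1]
r1 m[X3→φ1] = [1, 1, 1, 1]
r1 m[X3→φ2] = [1, 1, 1, 1]
r1 m[X1→φ0] = [1, 1, 1, 1]
r1 m[X7→φ2] = [1, 1, 1, 1]
r1 m[X9→φ1] = [1, 1, 1, 1]
r2 m[φ0→X3] = [8, 7, 9, 3]
r2 m[φ0→X1] = [7, 8, 3, 9]
r2 m[φ1→X3] = [8, 8, 6, 9]
r2 m[φ1→X9] = [9, 5, 8, 9]
r2 m[φ2→X3] = [8, 7, 9, 9]
r2 m[φ2→X7] = [8, 9, 8, 9]
r2 m[X3→φ0] = [64, 56, 54, 81]
r2 m[X3→φ1] = [64, 49, 81, 27]
r2 m[X3→φ2] = [64, 56, 54, 27]
r2 m[X1→φ0] = [1, 1, 1, 1]
r2 m[X7→φ2] = [1, 1, 1, 1]
r2 m[X9→φ1] = [1, 1, 1, 1]
r3 m[φ0→X3] = [8, 7, 9, 3]
r3 m[φ0→X1] = [448, 512, 168, 486]
r3 m[φ1→X3] = [8, 8, 6, 9]
r3 m[φ1→X9] = [486, 256, 448, 512]
r3 m[φ2→X3] = [8, 7, 9, 9]
r3 m[φ2→X7] = [512, 324, 432, 486]
r3 m[X3→φ0] = [64, 56, 54, 81]
r3 m[X3→φ1] = [64, 49, 81, 27]
r3 m[X3→φ2] = [64, 56, 54, 27]
r3 m[X1→φ0] = [1, 1, 1, 1]
r3 m[X7→φ2] = [1, 1, 1, 1]
r3 m[X9→φ1] = [1, 1, 1, 1]
r4 m[φ0→X3] = [8, 7, 9, 3]
r4 m[φ0→X1] = [448, 512, 168, 486]
r4 m[φ1→X3] = [8, 8, 6, 9]
r4 m[φ1→X9] = [486, 256, 448, 512]
r4 m[φ2→X3] = [8, 7, 9, 9]
r4 m[φ2→X7] = [512, 324, 432, 486]
r4 m[X3→φ0] = [64, 56, 54, 81]
r4 m[X3→φ1] = [64, 49, 81, 27]
r4 m[X3→φ2] = [64, 56, 54, 27]
r4 m[X1→φ0] = [1, 1, 1, 1]
r4 m[X7→φ2] = [1, 1, 1, 1]
r4 m[X9→φ1] = [1, 1, 1, 1]
fixed point reached at round 4
b[X7] = ⊗ incoming = [512, 324, 432, 486]

b[X7] = [512, 324, 432, 486]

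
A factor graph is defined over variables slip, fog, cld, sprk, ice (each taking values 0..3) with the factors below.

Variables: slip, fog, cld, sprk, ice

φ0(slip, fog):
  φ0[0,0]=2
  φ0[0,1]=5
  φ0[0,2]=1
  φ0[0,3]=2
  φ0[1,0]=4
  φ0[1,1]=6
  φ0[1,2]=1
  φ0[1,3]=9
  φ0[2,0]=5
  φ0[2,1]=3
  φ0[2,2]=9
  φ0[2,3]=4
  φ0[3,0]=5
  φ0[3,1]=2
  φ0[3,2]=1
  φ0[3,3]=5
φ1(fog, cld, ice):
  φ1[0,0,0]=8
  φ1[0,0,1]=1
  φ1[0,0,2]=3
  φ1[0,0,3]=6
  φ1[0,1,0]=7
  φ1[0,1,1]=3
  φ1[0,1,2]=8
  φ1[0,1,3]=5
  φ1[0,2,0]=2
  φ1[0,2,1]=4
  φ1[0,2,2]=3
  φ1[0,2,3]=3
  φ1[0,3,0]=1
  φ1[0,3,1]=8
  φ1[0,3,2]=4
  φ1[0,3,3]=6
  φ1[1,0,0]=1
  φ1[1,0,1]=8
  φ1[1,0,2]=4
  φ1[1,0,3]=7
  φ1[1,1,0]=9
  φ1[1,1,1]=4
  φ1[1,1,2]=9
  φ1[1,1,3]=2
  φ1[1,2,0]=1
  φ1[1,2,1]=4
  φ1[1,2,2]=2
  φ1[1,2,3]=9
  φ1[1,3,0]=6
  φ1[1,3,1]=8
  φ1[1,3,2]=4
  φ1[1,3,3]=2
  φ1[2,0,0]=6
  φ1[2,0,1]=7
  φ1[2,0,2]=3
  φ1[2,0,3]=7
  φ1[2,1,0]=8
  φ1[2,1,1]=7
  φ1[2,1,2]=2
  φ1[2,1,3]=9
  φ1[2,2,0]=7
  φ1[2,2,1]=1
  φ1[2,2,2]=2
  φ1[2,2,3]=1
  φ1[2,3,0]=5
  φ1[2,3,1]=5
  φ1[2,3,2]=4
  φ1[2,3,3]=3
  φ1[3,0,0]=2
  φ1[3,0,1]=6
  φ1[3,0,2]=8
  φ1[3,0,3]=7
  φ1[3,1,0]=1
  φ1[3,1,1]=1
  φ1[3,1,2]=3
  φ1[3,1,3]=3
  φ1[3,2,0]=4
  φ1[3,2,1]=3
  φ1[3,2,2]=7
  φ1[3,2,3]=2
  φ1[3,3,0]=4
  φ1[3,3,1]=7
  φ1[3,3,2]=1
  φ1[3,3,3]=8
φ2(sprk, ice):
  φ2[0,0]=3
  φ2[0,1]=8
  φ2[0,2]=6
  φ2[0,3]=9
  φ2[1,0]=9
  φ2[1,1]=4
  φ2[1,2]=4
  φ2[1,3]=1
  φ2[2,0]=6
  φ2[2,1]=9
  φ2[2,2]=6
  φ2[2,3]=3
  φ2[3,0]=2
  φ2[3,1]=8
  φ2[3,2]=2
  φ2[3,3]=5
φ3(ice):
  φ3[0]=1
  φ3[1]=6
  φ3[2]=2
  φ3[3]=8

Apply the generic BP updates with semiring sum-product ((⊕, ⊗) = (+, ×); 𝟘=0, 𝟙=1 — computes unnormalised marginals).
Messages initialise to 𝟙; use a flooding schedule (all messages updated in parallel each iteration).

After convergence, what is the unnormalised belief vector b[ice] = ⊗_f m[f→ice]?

b[ice] = [21840, 212280, 39744, 184320]

init: all messages = 𝟙 over 4 values
r1 m[φ0→slip] = [10, 20, 21, 13]
r1 m[φ0→fog] = [16, 16, 12, 20]
r1 m[φ1→fog] = [72, 80, 77, 67]
r1 m[φ1→cld] = [84, 81, 55, 76]
r1 m[φ1→ice] = [72, 77, 67, 80]
r1 m[φ2→sprk] = [26, 18, 24, 17]
r1 m[φ2→ice] = [20, 29, 18, 18]
r1 m[φ3→ice] = [1, 6, 2, 8]
r1 m[slip→φ0] = [1, 1, 1, 1]
r1 m[fog→φ0] = [1, 1, 1, 1]
r1 m[fog→φ1] = [1, 1, 1, 1]
r1 m[cld→φ1] = [1, 1, 1, 1]
r1 m[sprk→φ2] = [1, 1, 1, 1]
r1 m[ice→φ1] = [1, 1, 1, 1]
r1 m[ice→φ2] = [1, 1, 1, 1]
r1 m[ice→φ3] = [1, 1, 1, 1]
r2 m[φ0→slip] = [10, 20, 21, 13]
r2 m[φ0→fog] = [16, 16, 12, 20]
r2 m[φ1→fog] = [72, 80, 77, 67]
r2 m[φ1→cld] = [84, 81, 55, 76]
r2 m[φ1→ice] = [72, 77, 67, 80]
r2 m[φ2→sprk] = [26, 18, 24, 17]
r2 m[φ2→ice] = [20, 29, 18, 18]
r2 m[φ3→ice] = [1, 6, 2, 8]
r2 m[slip→φ0] = [1, 1, 1, 1]
r2 m[fog→φ0] = [72, 80, 77, 67]
r2 m[fog→φ1] = [16, 16, 12, 20]
r2 m[cld→φ1] = [1, 1, 1, 1]
r2 m[sprk→φ2] = [1, 1, 1, 1]
r2 m[ice→φ1] = [20, 174, 36, 144]
r2 m[ice→φ2] = [72, 462, 134, 640]
r2 m[ice→φ3] = [1440, 2233, 1206, 1440]
r3 m[φ0→slip] = [755, 1448, 1561, 932]
r3 m[φ0→fog] = [16, 16, 12, 20]
r3 m[φ1→fog] = [6672, 8080, 7276, 6742]
r3 m[φ1→cld] = [138968, 98160, 82960, 138096]
r3 m[φ1→ice] = [1092, 1220, 1104, 1280]
r3 m[φ2→sprk] = [10476, 3672, 7314, 7308]
r3 m[φ2→ice] = [20, 29, 18, 18]
r3 m[φ3→ice] = [1, 6, 2, 8]
r3 m[slip→φ0] = [1, 1, 1, 1]
r3 m[fog→φ0] = [72, 80, 77, 67]
r3 m[fog→φ1] = [16, 16, 12, 20]
r3 m[cld→φ1] = [1, 1, 1, 1]
r3 m[sprk→φ2] = [1, 1, 1, 1]
r3 m[ice→φ1] = [20, 174, 36, 144]
r3 m[ice→φ2] = [72, 462, 134, 640]
r3 m[ice→φ3] = [1440, 2233, 1206, 1440]
r4 m[φ0→slip] = [755, 1448, 1561, 932]
r4 m[φ0→fog] = [16, 16, 12, 20]
r4 m[φ1→fog] = [6672, 8080, 7276, 6742]
r4 m[φ1→cld] = [138968, 98160, 82960, 138096]
r4 m[φ1→ice] = [1092, 1220, 1104, 1280]
r4 m[φ2→sprk] = [10476, 3672, 7314, 7308]
r4 m[φ2→ice] = [20, 29, 18, 18]
r4 m[φ3→ice] = [1, 6, 2, 8]
r4 m[slip→φ0] = [1, 1, 1, 1]
r4 m[fog→φ0] = [6672, 8080, 7276, 6742]
r4 m[fog→φ1] = [16, 16, 12, 20]
r4 m[cld→φ1] = [1, 1, 1, 1]
r4 m[sprk→φ2] = [1, 1, 1, 1]
r4 m[ice→φ1] = [20, 174, 36, 144]
r4 m[ice→φ2] = [1092, 7320, 2208, 10240]
r4 m[ice→φ3] = [21840, 35380, 19872, 23040]
r5 m[φ0→slip] = [74504, 143122, 150052, 90506]
r5 m[φ0→fog] = [16, 16, 12, 20]
r5 m[φ1→fog] = [6672, 8080, 7276, 6742]
r5 m[φ1→cld] = [138968, 98160, 82960, 138096]
r5 m[φ1→ice] = [1092, 1220, 1104, 1280]
r5 m[φ2→sprk] = [167244, 58180, 116400, 116360]
r5 m[φ2→ice] = [20, 29, 18, 18]
r5 m[φ3→ice] = [1, 6, 2, 8]
r5 m[slip→φ0] = [1, 1, 1, 1]
r5 m[fog→φ0] = [6672, 8080, 7276, 6742]
r5 m[fog→φ1] = [16, 16, 12, 20]
r5 m[cld→φ1] = [1, 1, 1, 1]
r5 m[sprk→φ2] = [1, 1, 1, 1]
r5 m[ice→φ1] = [20, 174, 36, 144]
r5 m[ice→φ2] = [1092, 7320, 2208, 10240]
r5 m[ice→φ3] = [21840, 35380, 19872, 23040]
r6 m[φ0→slip] = [74504, 143122, 150052, 90506]
r6 m[φ0→fog] = [16, 16, 12, 20]
r6 m[φ1→fog] = [6672, 8080, 7276, 6742]
r6 m[φ1→cld] = [138968, 98160, 82960, 138096]
r6 m[φ1→ice] = [1092, 1220, 1104, 1280]
r6 m[φ2→sprk] = [167244, 58180, 116400, 116360]
r6 m[φ2→ice] = [20, 29, 18, 18]
r6 m[φ3→ice] = [1, 6, 2, 8]
r6 m[slip→φ0] = [1, 1, 1, 1]
r6 m[fog→φ0] = [6672, 8080, 7276, 6742]
r6 m[fog→φ1] = [16, 16, 12, 20]
r6 m[cld→φ1] = [1, 1, 1, 1]
r6 m[sprk→φ2] = [1, 1, 1, 1]
r6 m[ice→φ1] = [20, 174, 36, 144]
r6 m[ice→φ2] = [1092, 7320, 2208, 10240]
r6 m[ice→φ3] = [21840, 35380, 19872, 23040]
fixed point reached at round 6
b[ice] = ⊗ incoming = [21840, 212280, 39744, 184320]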